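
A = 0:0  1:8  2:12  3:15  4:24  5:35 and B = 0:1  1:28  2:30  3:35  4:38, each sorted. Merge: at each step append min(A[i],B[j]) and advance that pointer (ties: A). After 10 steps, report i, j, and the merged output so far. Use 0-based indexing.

i=6, j=4, merged so far=[0, 1, 8, 12, 15, 24, 28, 30, 35, 35]

[i=0,j=0] A[i]=0<=B[j]=1 take 0 → i++
[i=1,j=0] A[i]=8>B[j]=1 take 1 → j++
[i=1,j=1] A[i]=8<=B[j]=28 take 8 → i++
[i=2,j=1] A[i]=12<=B[j]=28 take 12 → i++
[i=3,j=1] A[i]=15<=B[j]=28 take 15 → i++
[i=4,j=1] A[i]=24<=B[j]=28 take 24 → i++
[i=5,j=1] A[i]=35>B[j]=28 take 28 → j++
[i=5,j=2] A[i]=35>B[j]=30 take 30 → j++
[i=5,j=3] A[i]=35<=B[j]=35 take 35 → i++
[i=6,j=3] A done, take B[j]=35 → j++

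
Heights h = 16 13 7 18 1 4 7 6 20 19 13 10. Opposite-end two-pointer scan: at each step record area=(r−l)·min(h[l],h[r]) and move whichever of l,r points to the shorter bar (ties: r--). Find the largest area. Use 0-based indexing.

max area = 144

l=0 r=11: min(16,10)*11=110 best=110 *, r--
l=0 r=10: min(16,13)*10=130 best=130 *, r--
l=0 r=9: min(16,19)*9=144 best=144 *, l++
l=1 r=9: min(13,19)*8=104 best=144, l++
l=2 r=9: min(7,19)*7=49 best=144, l++
l=3 r=9: min(18,19)*6=108 best=144, l++
l=4 r=9: min(1,19)*5=5 best=144, l++
l=5 r=9: min(4,19)*4=16 best=144, l++
l=6 r=9: min(7,19)*3=21 best=144, l++
l=7 r=9: min(6,19)*2=12 best=144, l++
l=8 r=9: min(20,19)*1=19 best=144, r--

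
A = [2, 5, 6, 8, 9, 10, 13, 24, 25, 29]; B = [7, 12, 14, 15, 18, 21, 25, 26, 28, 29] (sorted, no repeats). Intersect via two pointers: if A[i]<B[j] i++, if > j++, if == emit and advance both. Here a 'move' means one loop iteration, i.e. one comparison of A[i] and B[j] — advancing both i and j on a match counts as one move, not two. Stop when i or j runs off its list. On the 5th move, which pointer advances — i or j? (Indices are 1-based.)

i=1 j=1: 2<7, i++
i=2 j=1: 5<7, i++
i=3 j=1: 6<7, i++
i=4 j=1: 8>7, j++
i=4 j=2: 8<12, i++

i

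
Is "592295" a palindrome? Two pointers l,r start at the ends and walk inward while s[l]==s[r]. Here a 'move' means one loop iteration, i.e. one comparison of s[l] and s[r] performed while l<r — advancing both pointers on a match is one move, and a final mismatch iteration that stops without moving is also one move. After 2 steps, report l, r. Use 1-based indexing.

l=1 r=6: '5'=='5', l++,r--
l=2 r=5: '9'=='9', l++,r--

l=3, r=4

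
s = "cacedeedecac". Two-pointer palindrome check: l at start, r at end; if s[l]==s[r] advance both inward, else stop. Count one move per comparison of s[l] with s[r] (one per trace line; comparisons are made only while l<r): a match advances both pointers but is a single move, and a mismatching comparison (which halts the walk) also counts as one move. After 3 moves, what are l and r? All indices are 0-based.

l=3, r=8

[0,11] 'c'=='c' → l++,r--
[1,10] 'a'=='a' → l++,r--
[2,9] 'c'=='c' → l++,r--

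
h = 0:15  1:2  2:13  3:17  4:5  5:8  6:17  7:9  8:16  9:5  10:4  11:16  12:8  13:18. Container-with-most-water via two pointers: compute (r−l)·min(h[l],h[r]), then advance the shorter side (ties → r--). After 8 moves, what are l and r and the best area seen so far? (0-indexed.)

l=8, r=13, best area=195

[0,13] min(15,18)*13=195 best=195 * → l++
[1,13] min(2,18)*12=24 best=195 → l++
[2,13] min(13,18)*11=143 best=195 → l++
[3,13] min(17,18)*10=170 best=195 → l++
[4,13] min(5,18)*9=45 best=195 → l++
[5,13] min(8,18)*8=64 best=195 → l++
[6,13] min(17,18)*7=119 best=195 → l++
[7,13] min(9,18)*6=54 best=195 → l++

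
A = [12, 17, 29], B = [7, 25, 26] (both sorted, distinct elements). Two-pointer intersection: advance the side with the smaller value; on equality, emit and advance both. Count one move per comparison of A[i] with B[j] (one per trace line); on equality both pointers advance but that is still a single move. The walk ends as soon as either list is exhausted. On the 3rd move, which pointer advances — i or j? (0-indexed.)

i

i=0 j=0: 12>7, j++
i=0 j=1: 12<25, i++
i=1 j=1: 17<25, i++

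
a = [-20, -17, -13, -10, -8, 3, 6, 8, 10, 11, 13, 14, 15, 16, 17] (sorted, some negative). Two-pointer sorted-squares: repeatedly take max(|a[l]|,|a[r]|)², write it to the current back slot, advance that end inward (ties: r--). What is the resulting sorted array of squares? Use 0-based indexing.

l=0 r=14: |-20|>|17| out[14]=400, l++
l=1 r=14: |-17|<=|17| out[13]=289, r--
l=1 r=13: |-17|>|16| out[12]=289, l++
l=2 r=13: |-13|<=|16| out[11]=256, r--
l=2 r=12: |-13|<=|15| out[10]=225, r--
l=2 r=11: |-13|<=|14| out[9]=196, r--
l=2 r=10: |-13|<=|13| out[8]=169, r--
l=2 r=9: |-13|>|11| out[7]=169, l++
l=3 r=9: |-10|<=|11| out[6]=121, r--
l=3 r=8: |-10|<=|10| out[5]=100, r--
l=3 r=7: |-10|>|8| out[4]=100, l++
l=4 r=7: |-8|<=|8| out[3]=64, r--
l=4 r=6: |-8|>|6| out[2]=64, l++
l=5 r=6: |3|<=|6| out[1]=36, r--
l=5 r=5: |3|<=|3| out[0]=9, r--

[9, 36, 64, 64, 100, 100, 121, 169, 169, 196, 225, 256, 289, 289, 400]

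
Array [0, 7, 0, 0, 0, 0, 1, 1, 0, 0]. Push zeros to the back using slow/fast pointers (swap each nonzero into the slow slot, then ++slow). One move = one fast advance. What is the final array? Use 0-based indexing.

[7, 1, 1, 0, 0, 0, 0, 0, 0, 0]

(s=0,f=0) a[fast]=0 → fast++
(s=0,f=1) a[fast]=7≠0 swap→a[0]=7 → slow++,fast++
(s=1,f=2) a[fast]=0 → fast++
(s=1,f=3) a[fast]=0 → fast++
(s=1,f=4) a[fast]=0 → fast++
(s=1,f=5) a[fast]=0 → fast++
(s=1,f=6) a[fast]=1≠0 swap→a[1]=1 → slow++,fast++
(s=2,f=7) a[fast]=1≠0 swap→a[2]=1 → slow++,fast++
(s=3,f=8) a[fast]=0 → fast++
(s=3,f=9) a[fast]=0 → fast++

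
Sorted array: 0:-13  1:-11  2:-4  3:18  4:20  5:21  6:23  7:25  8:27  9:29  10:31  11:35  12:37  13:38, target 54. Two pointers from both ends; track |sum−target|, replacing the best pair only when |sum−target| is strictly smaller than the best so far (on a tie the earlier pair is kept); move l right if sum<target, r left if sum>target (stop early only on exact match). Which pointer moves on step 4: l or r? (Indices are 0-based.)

r

[0,13] -13+38=25 d=29 * → l++
[1,13] -11+38=27 d=27 * → l++
[2,13] -4+38=34 d=20 * → l++
[3,13] 18+38=56 d=2 * → r--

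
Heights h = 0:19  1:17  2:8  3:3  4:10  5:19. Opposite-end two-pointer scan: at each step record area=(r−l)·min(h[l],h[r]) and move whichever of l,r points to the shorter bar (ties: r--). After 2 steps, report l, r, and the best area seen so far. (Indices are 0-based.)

l=0 r=5: min(19,19)*5=95 best=95 *, r--
l=0 r=4: min(19,10)*4=40 best=95, r--

l=0, r=3, best area=95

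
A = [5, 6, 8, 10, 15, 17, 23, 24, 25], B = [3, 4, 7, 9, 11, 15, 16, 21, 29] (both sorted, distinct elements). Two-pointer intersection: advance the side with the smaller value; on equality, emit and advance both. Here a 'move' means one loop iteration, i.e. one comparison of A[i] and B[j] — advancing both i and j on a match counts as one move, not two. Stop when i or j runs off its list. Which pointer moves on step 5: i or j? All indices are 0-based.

[i=0,j=0] 5>3 → j++
[i=0,j=1] 5>4 → j++
[i=0,j=2] 5<7 → i++
[i=1,j=2] 6<7 → i++
[i=2,j=2] 8>7 → j++

j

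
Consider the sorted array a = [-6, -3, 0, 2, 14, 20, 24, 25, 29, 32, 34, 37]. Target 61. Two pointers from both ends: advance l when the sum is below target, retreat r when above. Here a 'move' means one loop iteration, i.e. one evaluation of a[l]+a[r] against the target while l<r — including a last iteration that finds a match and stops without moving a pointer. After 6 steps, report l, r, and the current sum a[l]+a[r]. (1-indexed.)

l=1 r=12: -6+37=31 <61, l++
l=2 r=12: -3+37=34 <61, l++
l=3 r=12: 0+37=37 <61, l++
l=4 r=12: 2+37=39 <61, l++
l=5 r=12: 14+37=51 <61, l++
l=6 r=12: 20+37=57 <61, l++

l=7, r=12, sum=61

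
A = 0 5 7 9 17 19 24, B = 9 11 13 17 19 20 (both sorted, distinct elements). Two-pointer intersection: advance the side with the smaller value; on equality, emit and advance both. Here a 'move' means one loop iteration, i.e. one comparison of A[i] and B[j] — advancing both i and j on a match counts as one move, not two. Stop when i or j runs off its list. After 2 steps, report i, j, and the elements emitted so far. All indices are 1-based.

[i=1,j=1] 0<9 → i++
[i=2,j=1] 5<9 → i++

i=3, j=1, emitted=[]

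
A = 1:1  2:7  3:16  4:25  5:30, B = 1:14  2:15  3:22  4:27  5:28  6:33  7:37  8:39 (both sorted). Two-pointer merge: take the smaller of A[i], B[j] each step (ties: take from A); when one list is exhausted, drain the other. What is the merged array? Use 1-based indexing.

[i=1,j=1] A[i]=1<=B[j]=14 take 1 → i++
[i=2,j=1] A[i]=7<=B[j]=14 take 7 → i++
[i=3,j=1] A[i]=16>B[j]=14 take 14 → j++
[i=3,j=2] A[i]=16>B[j]=15 take 15 → j++
[i=3,j=3] A[i]=16<=B[j]=22 take 16 → i++
[i=4,j=3] A[i]=25>B[j]=22 take 22 → j++
[i=4,j=4] A[i]=25<=B[j]=27 take 25 → i++
[i=5,j=4] A[i]=30>B[j]=27 take 27 → j++
[i=5,j=5] A[i]=30>B[j]=28 take 28 → j++
[i=5,j=6] A[i]=30<=B[j]=33 take 30 → i++
[i=6,j=6] A done, take B[j]=33 → j++
[i=6,j=7] A done, take B[j]=37 → j++
[i=6,j=8] A done, take B[j]=39 → j++

[1, 7, 14, 15, 16, 22, 25, 27, 28, 30, 33, 37, 39]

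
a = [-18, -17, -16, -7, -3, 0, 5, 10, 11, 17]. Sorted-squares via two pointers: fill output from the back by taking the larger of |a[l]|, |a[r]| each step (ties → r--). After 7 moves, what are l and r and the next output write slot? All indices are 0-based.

l=4, r=6, next write slot=2

l=0 r=9: |-18|>|17| out[9]=324, l++
l=1 r=9: |-17|<=|17| out[8]=289, r--
l=1 r=8: |-17|>|11| out[7]=289, l++
l=2 r=8: |-16|>|11| out[6]=256, l++
l=3 r=8: |-7|<=|11| out[5]=121, r--
l=3 r=7: |-7|<=|10| out[4]=100, r--
l=3 r=6: |-7|>|5| out[3]=49, l++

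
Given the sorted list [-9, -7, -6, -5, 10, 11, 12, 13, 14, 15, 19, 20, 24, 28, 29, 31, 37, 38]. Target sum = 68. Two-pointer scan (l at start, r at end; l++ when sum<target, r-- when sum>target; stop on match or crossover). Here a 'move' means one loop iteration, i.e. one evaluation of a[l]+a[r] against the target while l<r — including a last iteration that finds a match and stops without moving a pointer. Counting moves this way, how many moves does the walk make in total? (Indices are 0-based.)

l=0 r=17: -9+38=29 <68, l++
l=1 r=17: -7+38=31 <68, l++
l=2 r=17: -6+38=32 <68, l++
l=3 r=17: -5+38=33 <68, l++
l=4 r=17: 10+38=48 <68, l++
l=5 r=17: 11+38=49 <68, l++
l=6 r=17: 12+38=50 <68, l++
l=7 r=17: 13+38=51 <68, l++
l=8 r=17: 14+38=52 <68, l++
l=9 r=17: 15+38=53 <68, l++
l=10 r=17: 19+38=57 <68, l++
l=11 r=17: 20+38=58 <68, l++
l=12 r=17: 24+38=62 <68, l++
l=13 r=17: 28+38=66 <68, l++
l=14 r=17: 29+38=67 <68, l++
l=15 r=17: 31+38=69 >68, r--
l=15 r=16: 31+37=68, found

17 moves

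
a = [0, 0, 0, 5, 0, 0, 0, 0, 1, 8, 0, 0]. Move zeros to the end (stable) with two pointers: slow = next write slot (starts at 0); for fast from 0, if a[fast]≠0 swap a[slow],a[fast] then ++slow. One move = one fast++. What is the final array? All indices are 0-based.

[5, 1, 8, 0, 0, 0, 0, 0, 0, 0, 0, 0]

(s=0,f=0) a[fast]=0 → fast++
(s=0,f=1) a[fast]=0 → fast++
(s=0,f=2) a[fast]=0 → fast++
(s=0,f=3) a[fast]=5≠0 swap→a[0]=5 → slow++,fast++
(s=1,f=4) a[fast]=0 → fast++
(s=1,f=5) a[fast]=0 → fast++
(s=1,f=6) a[fast]=0 → fast++
(s=1,f=7) a[fast]=0 → fast++
(s=1,f=8) a[fast]=1≠0 swap→a[1]=1 → slow++,fast++
(s=2,f=9) a[fast]=8≠0 swap→a[2]=8 → slow++,fast++
(s=3,f=10) a[fast]=0 → fast++
(s=3,f=11) a[fast]=0 → fast++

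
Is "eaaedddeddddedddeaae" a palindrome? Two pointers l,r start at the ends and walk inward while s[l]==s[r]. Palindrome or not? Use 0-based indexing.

[0,19] 'e'=='e' → l++,r--
[1,18] 'a'=='a' → l++,r--
[2,17] 'a'=='a' → l++,r--
[3,16] 'e'=='e' → l++,r--
[4,15] 'd'=='d' → l++,r--
[5,14] 'd'=='d' → l++,r--
[6,13] 'd'=='d' → l++,r--
[7,12] 'e'=='e' → l++,r--
[8,11] 'd'=='d' → l++,r--
[9,10] 'd'=='d' → l++,r--

palindrome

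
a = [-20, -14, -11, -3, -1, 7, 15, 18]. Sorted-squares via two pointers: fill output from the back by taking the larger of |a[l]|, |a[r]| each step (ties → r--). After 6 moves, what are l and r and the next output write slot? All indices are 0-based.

[0,7] |-20|>|18| out[7]=400 → l++
[1,7] |-14|<=|18| out[6]=324 → r--
[1,6] |-14|<=|15| out[5]=225 → r--
[1,5] |-14|>|7| out[4]=196 → l++
[2,5] |-11|>|7| out[3]=121 → l++
[3,5] |-3|<=|7| out[2]=49 → r--

l=3, r=4, next write slot=1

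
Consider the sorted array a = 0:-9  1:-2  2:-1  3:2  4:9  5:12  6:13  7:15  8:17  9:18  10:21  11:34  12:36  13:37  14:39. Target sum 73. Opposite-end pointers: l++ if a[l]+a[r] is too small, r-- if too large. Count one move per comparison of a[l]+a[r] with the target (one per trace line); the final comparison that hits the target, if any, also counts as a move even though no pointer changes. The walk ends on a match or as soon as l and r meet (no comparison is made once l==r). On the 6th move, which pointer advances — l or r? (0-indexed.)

l

l=0 r=14: -9+39=30 <73, l++
l=1 r=14: -2+39=37 <73, l++
l=2 r=14: -1+39=38 <73, l++
l=3 r=14: 2+39=41 <73, l++
l=4 r=14: 9+39=48 <73, l++
l=5 r=14: 12+39=51 <73, l++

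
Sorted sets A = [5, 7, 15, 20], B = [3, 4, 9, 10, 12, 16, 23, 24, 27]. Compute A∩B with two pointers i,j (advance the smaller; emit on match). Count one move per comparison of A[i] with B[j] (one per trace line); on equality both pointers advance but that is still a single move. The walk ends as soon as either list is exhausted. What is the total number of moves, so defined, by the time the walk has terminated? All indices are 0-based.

[i=0,j=0] 5>3 → j++
[i=0,j=1] 5>4 → j++
[i=0,j=2] 5<9 → i++
[i=1,j=2] 7<9 → i++
[i=2,j=2] 15>9 → j++
[i=2,j=3] 15>10 → j++
[i=2,j=4] 15>12 → j++
[i=2,j=5] 15<16 → i++
[i=3,j=5] 20>16 → j++
[i=3,j=6] 20<23 → i++

10 moves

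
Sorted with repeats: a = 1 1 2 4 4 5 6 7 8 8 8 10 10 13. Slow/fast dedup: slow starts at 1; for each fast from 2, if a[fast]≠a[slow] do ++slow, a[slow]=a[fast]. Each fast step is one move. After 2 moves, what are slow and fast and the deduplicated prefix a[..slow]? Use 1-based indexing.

slow=2, fast=4, prefix=[1, 2]

(s=1,f=2) a[fast]=1=a[slow] dup → fast++
(s=1,f=3) a[fast]=2≠a[slow]=1 write a[2]=2 → slow++,fast++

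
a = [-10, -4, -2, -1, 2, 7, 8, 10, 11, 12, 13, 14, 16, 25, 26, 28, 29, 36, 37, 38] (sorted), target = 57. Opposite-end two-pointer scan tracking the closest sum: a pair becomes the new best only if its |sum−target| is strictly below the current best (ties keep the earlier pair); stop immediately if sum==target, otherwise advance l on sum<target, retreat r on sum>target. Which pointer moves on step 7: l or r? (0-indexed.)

l

[0,19] -10+38=28 d=29 * → l++
[1,19] -4+38=34 d=23 * → l++
[2,19] -2+38=36 d=21 * → l++
[3,19] -1+38=37 d=20 * → l++
[4,19] 2+38=40 d=17 * → l++
[5,19] 7+38=45 d=12 * → l++
[6,19] 8+38=46 d=11 * → l++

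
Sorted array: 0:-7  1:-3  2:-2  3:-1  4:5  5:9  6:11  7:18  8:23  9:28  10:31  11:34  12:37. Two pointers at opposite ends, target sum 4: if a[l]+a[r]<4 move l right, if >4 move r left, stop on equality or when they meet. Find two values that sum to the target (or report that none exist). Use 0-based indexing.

(-7, 11)

[0,12] -7+37=30 >4 → r--
[0,11] -7+34=27 >4 → r--
[0,10] -7+31=24 >4 → r--
[0,9] -7+28=21 >4 → r--
[0,8] -7+23=16 >4 → r--
[0,7] -7+18=11 >4 → r--
[0,6] -7+11=4 → found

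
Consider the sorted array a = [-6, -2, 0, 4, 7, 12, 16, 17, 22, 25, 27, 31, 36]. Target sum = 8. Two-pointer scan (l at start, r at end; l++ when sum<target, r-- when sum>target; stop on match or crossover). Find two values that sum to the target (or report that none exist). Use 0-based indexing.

no pair

l=0 r=12: -6+36=30 >8, r--
l=0 r=11: -6+31=25 >8, r--
l=0 r=10: -6+27=21 >8, r--
l=0 r=9: -6+25=19 >8, r--
l=0 r=8: -6+22=16 >8, r--
l=0 r=7: -6+17=11 >8, r--
l=0 r=6: -6+16=10 >8, r--
l=0 r=5: -6+12=6 <8, l++
l=1 r=5: -2+12=10 >8, r--
l=1 r=4: -2+7=5 <8, l++
l=2 r=4: 0+7=7 <8, l++
l=3 r=4: 4+7=11 >8, r--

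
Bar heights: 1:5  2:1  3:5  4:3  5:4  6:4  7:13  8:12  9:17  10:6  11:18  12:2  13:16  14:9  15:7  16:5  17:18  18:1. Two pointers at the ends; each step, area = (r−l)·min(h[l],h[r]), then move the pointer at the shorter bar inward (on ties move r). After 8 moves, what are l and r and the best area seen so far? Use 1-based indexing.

l=1 r=18: min(5,1)*17=17 best=17 *, r--
l=1 r=17: min(5,18)*16=80 best=80 *, l++
l=2 r=17: min(1,18)*15=15 best=80, l++
l=3 r=17: min(5,18)*14=70 best=80, l++
l=4 r=17: min(3,18)*13=39 best=80, l++
l=5 r=17: min(4,18)*12=48 best=80, l++
l=6 r=17: min(4,18)*11=44 best=80, l++
l=7 r=17: min(13,18)*10=130 best=130 *, l++

l=8, r=17, best area=130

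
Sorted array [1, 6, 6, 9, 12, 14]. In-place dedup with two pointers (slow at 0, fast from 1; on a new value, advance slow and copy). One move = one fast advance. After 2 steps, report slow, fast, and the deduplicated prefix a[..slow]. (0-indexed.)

slow=1, fast=3, prefix=[1, 6]

(s=0,f=1) a[fast]=6≠a[slow]=1 write a[1]=6 → slow++,fast++
(s=1,f=2) a[fast]=6=a[slow] dup → fast++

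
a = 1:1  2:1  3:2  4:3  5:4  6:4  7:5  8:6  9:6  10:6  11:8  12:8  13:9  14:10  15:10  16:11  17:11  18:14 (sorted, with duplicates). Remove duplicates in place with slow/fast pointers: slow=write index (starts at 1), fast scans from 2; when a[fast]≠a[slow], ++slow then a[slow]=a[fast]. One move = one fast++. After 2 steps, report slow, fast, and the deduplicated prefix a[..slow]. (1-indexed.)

(s=1,f=2) a[fast]=1=a[slow] dup → fast++
(s=1,f=3) a[fast]=2≠a[slow]=1 write a[2]=2 → slow++,fast++

slow=2, fast=4, prefix=[1, 2]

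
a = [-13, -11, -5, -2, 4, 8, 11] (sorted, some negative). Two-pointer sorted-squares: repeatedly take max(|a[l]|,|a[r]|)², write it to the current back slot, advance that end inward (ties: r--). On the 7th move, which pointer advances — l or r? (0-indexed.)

r

[0,6] |-13|>|11| out[6]=169 → l++
[1,6] |-11|<=|11| out[5]=121 → r--
[1,5] |-11|>|8| out[4]=121 → l++
[2,5] |-5|<=|8| out[3]=64 → r--
[2,4] |-5|>|4| out[2]=25 → l++
[3,4] |-2|<=|4| out[1]=16 → r--
[3,3] |-2|<=|-2| out[0]=4 → r--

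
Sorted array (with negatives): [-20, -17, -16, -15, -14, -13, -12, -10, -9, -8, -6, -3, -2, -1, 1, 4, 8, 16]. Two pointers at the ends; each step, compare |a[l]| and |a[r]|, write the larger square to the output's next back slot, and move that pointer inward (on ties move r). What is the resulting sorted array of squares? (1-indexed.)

l=1 r=18: |-20|>|16| out[18]=400, l++
l=2 r=18: |-17|>|16| out[17]=289, l++
l=3 r=18: |-16|<=|16| out[16]=256, r--
l=3 r=17: |-16|>|8| out[15]=256, l++
l=4 r=17: |-15|>|8| out[14]=225, l++
l=5 r=17: |-14|>|8| out[13]=196, l++
l=6 r=17: |-13|>|8| out[12]=169, l++
l=7 r=17: |-12|>|8| out[11]=144, l++
l=8 r=17: |-10|>|8| out[10]=100, l++
l=9 r=17: |-9|>|8| out[9]=81, l++
l=10 r=17: |-8|<=|8| out[8]=64, r--
l=10 r=16: |-8|>|4| out[7]=64, l++
l=11 r=16: |-6|>|4| out[6]=36, l++
l=12 r=16: |-3|<=|4| out[5]=16, r--
l=12 r=15: |-3|>|1| out[4]=9, l++
l=13 r=15: |-2|>|1| out[3]=4, l++
l=14 r=15: |-1|<=|1| out[2]=1, r--
l=14 r=14: |-1|<=|-1| out[1]=1, r--

[1, 1, 4, 9, 16, 36, 64, 64, 81, 100, 144, 169, 196, 225, 256, 256, 289, 400]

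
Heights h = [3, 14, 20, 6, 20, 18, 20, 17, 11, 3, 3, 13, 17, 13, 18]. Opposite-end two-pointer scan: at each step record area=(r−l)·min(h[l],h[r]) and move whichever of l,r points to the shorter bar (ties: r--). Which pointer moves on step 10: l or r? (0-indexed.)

l=0 r=14: min(3,18)*14=42 best=42 *, l++
l=1 r=14: min(14,18)*13=182 best=182 *, l++
l=2 r=14: min(20,18)*12=216 best=216 *, r--
l=2 r=13: min(20,13)*11=143 best=216, r--
l=2 r=12: min(20,17)*10=170 best=216, r--
l=2 r=11: min(20,13)*9=117 best=216, r--
l=2 r=10: min(20,3)*8=24 best=216, r--
l=2 r=9: min(20,3)*7=21 best=216, r--
l=2 r=8: min(20,11)*6=66 best=216, r--
l=2 r=7: min(20,17)*5=85 best=216, r--

r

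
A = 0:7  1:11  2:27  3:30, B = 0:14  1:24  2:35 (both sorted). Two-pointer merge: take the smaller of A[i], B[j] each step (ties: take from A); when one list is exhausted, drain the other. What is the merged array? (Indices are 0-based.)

[i=0,j=0] A[i]=7<=B[j]=14 take 7 → i++
[i=1,j=0] A[i]=11<=B[j]=14 take 11 → i++
[i=2,j=0] A[i]=27>B[j]=14 take 14 → j++
[i=2,j=1] A[i]=27>B[j]=24 take 24 → j++
[i=2,j=2] A[i]=27<=B[j]=35 take 27 → i++
[i=3,j=2] A[i]=30<=B[j]=35 take 30 → i++
[i=4,j=2] A done, take B[j]=35 → j++

[7, 11, 14, 24, 27, 30, 35]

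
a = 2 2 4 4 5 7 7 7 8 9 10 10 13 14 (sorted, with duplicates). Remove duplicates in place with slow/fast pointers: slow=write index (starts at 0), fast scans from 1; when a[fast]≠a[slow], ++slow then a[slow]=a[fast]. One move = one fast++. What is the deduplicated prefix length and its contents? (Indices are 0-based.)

(s=0,f=1) a[fast]=2=a[slow] dup → fast++
(s=0,f=2) a[fast]=4≠a[slow]=2 write a[1]=4 → slow++,fast++
(s=1,f=3) a[fast]=4=a[slow] dup → fast++
(s=1,f=4) a[fast]=5≠a[slow]=4 write a[2]=5 → slow++,fast++
(s=2,f=5) a[fast]=7≠a[slow]=5 write a[3]=7 → slow++,fast++
(s=3,f=6) a[fast]=7=a[slow] dup → fast++
(s=3,f=7) a[fast]=7=a[slow] dup → fast++
(s=3,f=8) a[fast]=8≠a[slow]=7 write a[4]=8 → slow++,fast++
(s=4,f=9) a[fast]=9≠a[slow]=8 write a[5]=9 → slow++,fast++
(s=5,f=10) a[fast]=10≠a[slow]=9 write a[6]=10 → slow++,fast++
(s=6,f=11) a[fast]=10=a[slow] dup → fast++
(s=6,f=12) a[fast]=13≠a[slow]=10 write a[7]=13 → slow++,fast++
(s=7,f=13) a[fast]=14≠a[slow]=13 write a[8]=14 → slow++,fast++

length 9; prefix = [2, 4, 5, 7, 8, 9, 10, 13, 14]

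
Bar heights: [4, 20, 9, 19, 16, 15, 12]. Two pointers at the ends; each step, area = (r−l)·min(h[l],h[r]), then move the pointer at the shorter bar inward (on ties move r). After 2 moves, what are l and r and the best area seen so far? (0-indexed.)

[0,6] min(4,12)*6=24 best=24 * → l++
[1,6] min(20,12)*5=60 best=60 * → r--

l=1, r=5, best area=60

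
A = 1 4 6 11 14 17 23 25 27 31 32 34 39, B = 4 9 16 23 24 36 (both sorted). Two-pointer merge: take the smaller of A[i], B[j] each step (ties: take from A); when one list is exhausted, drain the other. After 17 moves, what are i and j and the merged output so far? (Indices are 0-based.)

[i=0,j=0] A[i]=1<=B[j]=4 take 1 → i++
[i=1,j=0] A[i]=4<=B[j]=4 take 4 → i++
[i=2,j=0] A[i]=6>B[j]=4 take 4 → j++
[i=2,j=1] A[i]=6<=B[j]=9 take 6 → i++
[i=3,j=1] A[i]=11>B[j]=9 take 9 → j++
[i=3,j=2] A[i]=11<=B[j]=16 take 11 → i++
[i=4,j=2] A[i]=14<=B[j]=16 take 14 → i++
[i=5,j=2] A[i]=17>B[j]=16 take 16 → j++
[i=5,j=3] A[i]=17<=B[j]=23 take 17 → i++
[i=6,j=3] A[i]=23<=B[j]=23 take 23 → i++
[i=7,j=3] A[i]=25>B[j]=23 take 23 → j++
[i=7,j=4] A[i]=25>B[j]=24 take 24 → j++
[i=7,j=5] A[i]=25<=B[j]=36 take 25 → i++
[i=8,j=5] A[i]=27<=B[j]=36 take 27 → i++
[i=9,j=5] A[i]=31<=B[j]=36 take 31 → i++
[i=10,j=5] A[i]=32<=B[j]=36 take 32 → i++
[i=11,j=5] A[i]=34<=B[j]=36 take 34 → i++

i=12, j=5, merged so far=[1, 4, 4, 6, 9, 11, 14, 16, 17, 23, 23, 24, 25, 27, 31, 32, 34]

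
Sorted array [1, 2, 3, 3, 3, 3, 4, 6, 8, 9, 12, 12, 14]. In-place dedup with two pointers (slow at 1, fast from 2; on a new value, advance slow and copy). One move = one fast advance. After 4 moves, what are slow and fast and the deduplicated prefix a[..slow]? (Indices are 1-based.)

slow=1 fast=2: a[fast]=2≠a[slow]=1 write a[2]=2, slow++,fast++
slow=2 fast=3: a[fast]=3≠a[slow]=2 write a[3]=3, slow++,fast++
slow=3 fast=4: a[fast]=3=a[slow] dup, fast++
slow=3 fast=5: a[fast]=3=a[slow] dup, fast++

slow=3, fast=6, prefix=[1, 2, 3]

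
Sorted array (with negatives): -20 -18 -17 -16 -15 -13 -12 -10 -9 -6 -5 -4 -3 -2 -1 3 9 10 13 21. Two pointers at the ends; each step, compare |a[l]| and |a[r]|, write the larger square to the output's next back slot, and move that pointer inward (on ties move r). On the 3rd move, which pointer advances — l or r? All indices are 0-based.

l

l=0 r=19: |-20|<=|21| out[19]=441, r--
l=0 r=18: |-20|>|13| out[18]=400, l++
l=1 r=18: |-18|>|13| out[17]=324, l++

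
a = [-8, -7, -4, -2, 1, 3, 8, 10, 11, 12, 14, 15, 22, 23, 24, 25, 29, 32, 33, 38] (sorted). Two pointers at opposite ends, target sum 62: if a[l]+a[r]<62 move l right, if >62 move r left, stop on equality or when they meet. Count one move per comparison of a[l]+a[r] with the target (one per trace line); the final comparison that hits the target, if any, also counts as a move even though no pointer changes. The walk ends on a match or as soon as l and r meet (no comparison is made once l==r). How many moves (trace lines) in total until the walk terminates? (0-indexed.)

15 moves

l=0 r=19: -8+38=30 <62, l++
l=1 r=19: -7+38=31 <62, l++
l=2 r=19: -4+38=34 <62, l++
l=3 r=19: -2+38=36 <62, l++
l=4 r=19: 1+38=39 <62, l++
l=5 r=19: 3+38=41 <62, l++
l=6 r=19: 8+38=46 <62, l++
l=7 r=19: 10+38=48 <62, l++
l=8 r=19: 11+38=49 <62, l++
l=9 r=19: 12+38=50 <62, l++
l=10 r=19: 14+38=52 <62, l++
l=11 r=19: 15+38=53 <62, l++
l=12 r=19: 22+38=60 <62, l++
l=13 r=19: 23+38=61 <62, l++
l=14 r=19: 24+38=62, found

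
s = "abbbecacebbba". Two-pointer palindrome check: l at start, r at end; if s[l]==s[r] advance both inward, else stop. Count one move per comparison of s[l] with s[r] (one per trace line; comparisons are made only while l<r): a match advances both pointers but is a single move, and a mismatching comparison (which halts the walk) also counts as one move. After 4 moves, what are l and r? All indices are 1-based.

l=5, r=9

[1,13] 'a'=='a' → l++,r--
[2,12] 'b'=='b' → l++,r--
[3,11] 'b'=='b' → l++,r--
[4,10] 'b'=='b' → l++,r--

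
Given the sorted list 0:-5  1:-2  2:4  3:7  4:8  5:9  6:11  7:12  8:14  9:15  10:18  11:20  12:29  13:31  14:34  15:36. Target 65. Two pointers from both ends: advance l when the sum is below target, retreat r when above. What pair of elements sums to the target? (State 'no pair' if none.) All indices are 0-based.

l=0 r=15: -5+36=31 <65, l++
l=1 r=15: -2+36=34 <65, l++
l=2 r=15: 4+36=40 <65, l++
l=3 r=15: 7+36=43 <65, l++
l=4 r=15: 8+36=44 <65, l++
l=5 r=15: 9+36=45 <65, l++
l=6 r=15: 11+36=47 <65, l++
l=7 r=15: 12+36=48 <65, l++
l=8 r=15: 14+36=50 <65, l++
l=9 r=15: 15+36=51 <65, l++
l=10 r=15: 18+36=54 <65, l++
l=11 r=15: 20+36=56 <65, l++
l=12 r=15: 29+36=65, found

(29, 36)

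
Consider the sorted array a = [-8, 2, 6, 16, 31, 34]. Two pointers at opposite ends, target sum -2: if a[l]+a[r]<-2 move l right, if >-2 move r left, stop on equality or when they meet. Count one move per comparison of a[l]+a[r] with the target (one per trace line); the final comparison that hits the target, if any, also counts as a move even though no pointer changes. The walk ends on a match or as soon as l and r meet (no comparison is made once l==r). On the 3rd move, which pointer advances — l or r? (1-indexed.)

l=1 r=6: -8+34=26 >-2, r--
l=1 r=5: -8+31=23 >-2, r--
l=1 r=4: -8+16=8 >-2, r--

r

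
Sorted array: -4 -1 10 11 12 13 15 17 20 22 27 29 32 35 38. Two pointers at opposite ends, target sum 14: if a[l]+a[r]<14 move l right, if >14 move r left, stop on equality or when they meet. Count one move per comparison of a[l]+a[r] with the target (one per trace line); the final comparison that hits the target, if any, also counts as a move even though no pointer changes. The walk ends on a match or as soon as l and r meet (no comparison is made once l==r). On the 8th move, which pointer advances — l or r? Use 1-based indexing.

l

[1,15] -4+38=34 >14 → r--
[1,14] -4+35=31 >14 → r--
[1,13] -4+32=28 >14 → r--
[1,12] -4+29=25 >14 → r--
[1,11] -4+27=23 >14 → r--
[1,10] -4+22=18 >14 → r--
[1,9] -4+20=16 >14 → r--
[1,8] -4+17=13 <14 → l++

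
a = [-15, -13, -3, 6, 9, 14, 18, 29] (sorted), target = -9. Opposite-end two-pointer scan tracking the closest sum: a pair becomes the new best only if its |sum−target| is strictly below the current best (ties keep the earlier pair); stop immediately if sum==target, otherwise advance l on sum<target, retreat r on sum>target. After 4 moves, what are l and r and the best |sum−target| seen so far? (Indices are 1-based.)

l=1 r=8: -15+29=14 d=23 *, r--
l=1 r=7: -15+18=3 d=12 *, r--
l=1 r=6: -15+14=-1 d=8 *, r--
l=1 r=5: -15+9=-6 d=3 *, r--

l=1, r=4, best |Δ|=3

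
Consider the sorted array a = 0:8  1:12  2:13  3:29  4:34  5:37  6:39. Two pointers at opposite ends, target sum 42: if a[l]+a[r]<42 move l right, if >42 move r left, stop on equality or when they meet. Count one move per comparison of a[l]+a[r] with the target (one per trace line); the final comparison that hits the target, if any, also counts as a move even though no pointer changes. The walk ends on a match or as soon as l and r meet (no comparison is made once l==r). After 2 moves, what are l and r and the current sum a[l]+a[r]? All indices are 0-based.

l=0, r=4, sum=42

[0,6] 8+39=47 >42 → r--
[0,5] 8+37=45 >42 → r--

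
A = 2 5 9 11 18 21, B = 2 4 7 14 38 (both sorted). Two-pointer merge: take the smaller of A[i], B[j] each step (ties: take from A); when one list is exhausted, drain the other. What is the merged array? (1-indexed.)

i=1 j=1: A[i]=2<=B[j]=2 take 2, i++
i=2 j=1: A[i]=5>B[j]=2 take 2, j++
i=2 j=2: A[i]=5>B[j]=4 take 4, j++
i=2 j=3: A[i]=5<=B[j]=7 take 5, i++
i=3 j=3: A[i]=9>B[j]=7 take 7, j++
i=3 j=4: A[i]=9<=B[j]=14 take 9, i++
i=4 j=4: A[i]=11<=B[j]=14 take 11, i++
i=5 j=4: A[i]=18>B[j]=14 take 14, j++
i=5 j=5: A[i]=18<=B[j]=38 take 18, i++
i=6 j=5: A[i]=21<=B[j]=38 take 21, i++
i=7 j=5: A done, take B[j]=38, j++

[2, 2, 4, 5, 7, 9, 11, 14, 18, 21, 38]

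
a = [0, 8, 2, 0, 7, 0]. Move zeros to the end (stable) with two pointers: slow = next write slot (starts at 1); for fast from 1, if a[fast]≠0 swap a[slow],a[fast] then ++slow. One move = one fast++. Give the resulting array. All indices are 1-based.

slow=1 fast=1: a[fast]=0, fast++
slow=1 fast=2: a[fast]=8≠0 swap→a[1]=8, slow++,fast++
slow=2 fast=3: a[fast]=2≠0 swap→a[2]=2, slow++,fast++
slow=3 fast=4: a[fast]=0, fast++
slow=3 fast=5: a[fast]=7≠0 swap→a[3]=7, slow++,fast++
slow=4 fast=6: a[fast]=0, fast++

[8, 2, 7, 0, 0, 0]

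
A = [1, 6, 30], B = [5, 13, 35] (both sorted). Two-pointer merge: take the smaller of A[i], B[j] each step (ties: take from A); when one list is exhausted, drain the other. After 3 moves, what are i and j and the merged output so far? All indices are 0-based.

[i=0,j=0] A[i]=1<=B[j]=5 take 1 → i++
[i=1,j=0] A[i]=6>B[j]=5 take 5 → j++
[i=1,j=1] A[i]=6<=B[j]=13 take 6 → i++

i=2, j=1, merged so far=[1, 5, 6]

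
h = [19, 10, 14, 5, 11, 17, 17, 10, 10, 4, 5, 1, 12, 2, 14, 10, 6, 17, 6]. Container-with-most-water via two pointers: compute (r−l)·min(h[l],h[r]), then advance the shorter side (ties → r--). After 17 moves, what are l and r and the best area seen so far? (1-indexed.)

[1,19] min(19,6)*18=108 best=108 * → r--
[1,18] min(19,17)*17=289 best=289 * → r--
[1,17] min(19,6)*16=96 best=289 → r--
[1,16] min(19,10)*15=150 best=289 → r--
[1,15] min(19,14)*14=196 best=289 → r--
[1,14] min(19,2)*13=26 best=289 → r--
[1,13] min(19,12)*12=144 best=289 → r--
[1,12] min(19,1)*11=11 best=289 → r--
[1,11] min(19,5)*10=50 best=289 → r--
[1,10] min(19,4)*9=36 best=289 → r--
[1,9] min(19,10)*8=80 best=289 → r--
[1,8] min(19,10)*7=70 best=289 → r--
[1,7] min(19,17)*6=102 best=289 → r--
[1,6] min(19,17)*5=85 best=289 → r--
[1,5] min(19,11)*4=44 best=289 → r--
[1,4] min(19,5)*3=15 best=289 → r--
[1,3] min(19,14)*2=28 best=289 → r--

l=1, r=2, best area=289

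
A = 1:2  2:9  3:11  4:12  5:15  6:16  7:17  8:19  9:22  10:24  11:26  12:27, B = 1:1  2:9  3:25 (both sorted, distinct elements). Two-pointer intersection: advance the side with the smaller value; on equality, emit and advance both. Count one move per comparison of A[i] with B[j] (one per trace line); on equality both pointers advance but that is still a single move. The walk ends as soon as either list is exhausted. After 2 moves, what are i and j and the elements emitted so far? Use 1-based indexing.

i=1 j=1: 2>1, j++
i=1 j=2: 2<9, i++

i=2, j=2, emitted=[]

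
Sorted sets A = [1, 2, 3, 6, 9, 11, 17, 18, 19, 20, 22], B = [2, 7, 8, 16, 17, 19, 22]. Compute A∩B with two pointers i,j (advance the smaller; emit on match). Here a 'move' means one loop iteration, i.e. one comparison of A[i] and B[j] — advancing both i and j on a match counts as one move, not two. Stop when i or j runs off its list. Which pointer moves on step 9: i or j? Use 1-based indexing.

i=1 j=1: 1<2, i++
i=2 j=1: 2==2 emit, i++,j++
i=3 j=2: 3<7, i++
i=4 j=2: 6<7, i++
i=5 j=2: 9>7, j++
i=5 j=3: 9>8, j++
i=5 j=4: 9<16, i++
i=6 j=4: 11<16, i++
i=7 j=4: 17>16, j++

j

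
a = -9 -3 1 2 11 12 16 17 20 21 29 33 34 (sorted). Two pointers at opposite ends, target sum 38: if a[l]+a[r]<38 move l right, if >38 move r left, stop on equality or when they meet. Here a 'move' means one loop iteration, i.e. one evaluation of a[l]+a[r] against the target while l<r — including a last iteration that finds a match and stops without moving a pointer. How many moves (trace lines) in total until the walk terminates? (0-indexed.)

11 moves

[0,12] -9+34=25 <38 → l++
[1,12] -3+34=31 <38 → l++
[2,12] 1+34=35 <38 → l++
[3,12] 2+34=36 <38 → l++
[4,12] 11+34=45 >38 → r--
[4,11] 11+33=44 >38 → r--
[4,10] 11+29=40 >38 → r--
[4,9] 11+21=32 <38 → l++
[5,9] 12+21=33 <38 → l++
[6,9] 16+21=37 <38 → l++
[7,9] 17+21=38 → found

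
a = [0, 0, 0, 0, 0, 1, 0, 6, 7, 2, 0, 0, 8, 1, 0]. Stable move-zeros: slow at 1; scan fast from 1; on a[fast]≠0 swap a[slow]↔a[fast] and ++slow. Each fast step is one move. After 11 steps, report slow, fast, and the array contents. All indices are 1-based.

slow=5, fast=12, a=[1, 6, 7, 2, 0, 0, 0, 0, 0, 0, 0, 0, 8, 1, 0]

(s=1,f=1) a[fast]=0 → fast++
(s=1,f=2) a[fast]=0 → fast++
(s=1,f=3) a[fast]=0 → fast++
(s=1,f=4) a[fast]=0 → fast++
(s=1,f=5) a[fast]=0 → fast++
(s=1,f=6) a[fast]=1≠0 swap→a[1]=1 → slow++,fast++
(s=2,f=7) a[fast]=0 → fast++
(s=2,f=8) a[fast]=6≠0 swap→a[2]=6 → slow++,fast++
(s=3,f=9) a[fast]=7≠0 swap→a[3]=7 → slow++,fast++
(s=4,f=10) a[fast]=2≠0 swap→a[4]=2 → slow++,fast++
(s=5,f=11) a[fast]=0 → fast++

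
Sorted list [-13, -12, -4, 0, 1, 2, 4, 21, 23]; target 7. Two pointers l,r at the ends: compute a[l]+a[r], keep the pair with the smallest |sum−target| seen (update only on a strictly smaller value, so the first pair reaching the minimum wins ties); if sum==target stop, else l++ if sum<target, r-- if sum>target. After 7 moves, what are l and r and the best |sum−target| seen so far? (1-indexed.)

l=1 r=9: -13+23=10 d=3 *, r--
l=1 r=8: -13+21=8 d=1 *, r--
l=1 r=7: -13+4=-9 d=16, l++
l=2 r=7: -12+4=-8 d=15, l++
l=3 r=7: -4+4=0 d=7, l++
l=4 r=7: 0+4=4 d=3, l++
l=5 r=7: 1+4=5 d=2, l++

l=6, r=7, best |Δ|=1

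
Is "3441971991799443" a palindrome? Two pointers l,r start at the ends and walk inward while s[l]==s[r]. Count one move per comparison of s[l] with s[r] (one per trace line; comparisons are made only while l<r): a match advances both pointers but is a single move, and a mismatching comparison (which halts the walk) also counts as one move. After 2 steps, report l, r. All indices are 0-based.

l=0 r=15: '3'=='3', l++,r--
l=1 r=14: '4'=='4', l++,r--

l=2, r=13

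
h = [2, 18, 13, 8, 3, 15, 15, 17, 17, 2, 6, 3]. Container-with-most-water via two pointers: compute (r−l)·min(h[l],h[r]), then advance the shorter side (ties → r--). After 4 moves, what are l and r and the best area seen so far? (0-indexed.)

l=0 r=11: min(2,3)*11=22 best=22 *, l++
l=1 r=11: min(18,3)*10=30 best=30 *, r--
l=1 r=10: min(18,6)*9=54 best=54 *, r--
l=1 r=9: min(18,2)*8=16 best=54, r--

l=1, r=8, best area=54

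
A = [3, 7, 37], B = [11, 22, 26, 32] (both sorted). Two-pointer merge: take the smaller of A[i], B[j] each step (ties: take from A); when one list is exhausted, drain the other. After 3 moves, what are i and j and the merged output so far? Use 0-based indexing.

[i=0,j=0] A[i]=3<=B[j]=11 take 3 → i++
[i=1,j=0] A[i]=7<=B[j]=11 take 7 → i++
[i=2,j=0] A[i]=37>B[j]=11 take 11 → j++

i=2, j=1, merged so far=[3, 7, 11]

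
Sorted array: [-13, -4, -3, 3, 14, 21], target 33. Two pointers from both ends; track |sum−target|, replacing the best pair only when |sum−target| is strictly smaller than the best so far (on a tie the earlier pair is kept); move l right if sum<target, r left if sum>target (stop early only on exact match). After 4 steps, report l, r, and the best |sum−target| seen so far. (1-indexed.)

l=5, r=6, best |Δ|=9

[1,6] -13+21=8 d=25 * → l++
[2,6] -4+21=17 d=16 * → l++
[3,6] -3+21=18 d=15 * → l++
[4,6] 3+21=24 d=9 * → l++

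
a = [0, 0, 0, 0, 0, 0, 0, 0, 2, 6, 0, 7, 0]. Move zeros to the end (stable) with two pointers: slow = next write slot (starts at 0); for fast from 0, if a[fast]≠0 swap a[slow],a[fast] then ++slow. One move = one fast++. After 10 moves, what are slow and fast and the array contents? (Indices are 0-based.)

(s=0,f=0) a[fast]=0 → fast++
(s=0,f=1) a[fast]=0 → fast++
(s=0,f=2) a[fast]=0 → fast++
(s=0,f=3) a[fast]=0 → fast++
(s=0,f=4) a[fast]=0 → fast++
(s=0,f=5) a[fast]=0 → fast++
(s=0,f=6) a[fast]=0 → fast++
(s=0,f=7) a[fast]=0 → fast++
(s=0,f=8) a[fast]=2≠0 swap→a[0]=2 → slow++,fast++
(s=1,f=9) a[fast]=6≠0 swap→a[1]=6 → slow++,fast++

slow=2, fast=10, a=[2, 6, 0, 0, 0, 0, 0, 0, 0, 0, 0, 7, 0]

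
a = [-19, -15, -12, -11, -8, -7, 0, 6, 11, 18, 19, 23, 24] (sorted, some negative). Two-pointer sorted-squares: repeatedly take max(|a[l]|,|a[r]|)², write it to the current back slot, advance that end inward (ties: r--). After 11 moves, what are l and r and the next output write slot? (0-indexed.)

l=0 r=12: |-19|<=|24| out[12]=576, r--
l=0 r=11: |-19|<=|23| out[11]=529, r--
l=0 r=10: |-19|<=|19| out[10]=361, r--
l=0 r=9: |-19|>|18| out[9]=361, l++
l=1 r=9: |-15|<=|18| out[8]=324, r--
l=1 r=8: |-15|>|11| out[7]=225, l++
l=2 r=8: |-12|>|11| out[6]=144, l++
l=3 r=8: |-11|<=|11| out[5]=121, r--
l=3 r=7: |-11|>|6| out[4]=121, l++
l=4 r=7: |-8|>|6| out[3]=64, l++
l=5 r=7: |-7|>|6| out[2]=49, l++

l=6, r=7, next write slot=1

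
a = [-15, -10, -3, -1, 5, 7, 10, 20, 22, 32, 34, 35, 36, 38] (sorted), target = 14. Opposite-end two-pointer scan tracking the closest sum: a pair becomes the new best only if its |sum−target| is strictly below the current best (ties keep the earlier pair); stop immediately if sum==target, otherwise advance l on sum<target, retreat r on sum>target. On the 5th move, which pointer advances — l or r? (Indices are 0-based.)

r

[0,13] -15+38=23 d=9 * → r--
[0,12] -15+36=21 d=7 * → r--
[0,11] -15+35=20 d=6 * → r--
[0,10] -15+34=19 d=5 * → r--
[0,9] -15+32=17 d=3 * → r--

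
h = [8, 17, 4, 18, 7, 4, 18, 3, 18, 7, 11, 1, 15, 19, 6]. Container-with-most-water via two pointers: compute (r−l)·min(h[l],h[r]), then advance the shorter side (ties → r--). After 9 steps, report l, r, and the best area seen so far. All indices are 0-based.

[0,14] min(8,6)*14=84 best=84 * → r--
[0,13] min(8,19)*13=104 best=104 * → l++
[1,13] min(17,19)*12=204 best=204 * → l++
[2,13] min(4,19)*11=44 best=204 → l++
[3,13] min(18,19)*10=180 best=204 → l++
[4,13] min(7,19)*9=63 best=204 → l++
[5,13] min(4,19)*8=32 best=204 → l++
[6,13] min(18,19)*7=126 best=204 → l++
[7,13] min(3,19)*6=18 best=204 → l++

l=8, r=13, best area=204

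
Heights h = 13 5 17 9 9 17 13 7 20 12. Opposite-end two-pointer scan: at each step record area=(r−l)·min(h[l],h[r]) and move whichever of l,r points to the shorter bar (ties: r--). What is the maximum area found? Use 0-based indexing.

max area = 108

[0,9] min(13,12)*9=108 best=108 * → r--
[0,8] min(13,20)*8=104 best=108 → l++
[1,8] min(5,20)*7=35 best=108 → l++
[2,8] min(17,20)*6=102 best=108 → l++
[3,8] min(9,20)*5=45 best=108 → l++
[4,8] min(9,20)*4=36 best=108 → l++
[5,8] min(17,20)*3=51 best=108 → l++
[6,8] min(13,20)*2=26 best=108 → l++
[7,8] min(7,20)*1=7 best=108 → l++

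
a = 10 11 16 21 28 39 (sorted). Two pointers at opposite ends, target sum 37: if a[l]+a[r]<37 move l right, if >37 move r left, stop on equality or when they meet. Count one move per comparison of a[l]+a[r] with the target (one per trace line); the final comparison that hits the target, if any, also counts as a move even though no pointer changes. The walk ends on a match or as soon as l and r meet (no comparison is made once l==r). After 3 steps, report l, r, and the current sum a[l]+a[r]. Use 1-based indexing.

l=2, r=4, sum=32

[1,6] 10+39=49 >37 → r--
[1,5] 10+28=38 >37 → r--
[1,4] 10+21=31 <37 → l++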